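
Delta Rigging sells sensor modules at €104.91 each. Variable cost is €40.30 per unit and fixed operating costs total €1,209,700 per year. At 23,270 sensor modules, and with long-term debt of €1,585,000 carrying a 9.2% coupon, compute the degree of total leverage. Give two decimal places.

Total contribution margin = 23,270 × €64.61 = €1,503,474.70.
Subtracting fixed costs: EBIT = €1,503,474.70 − €1,209,700 = €293,774.70. Interest = €145,820.00, so EBIT − I = €147,954.70.
DCL = contribution ÷ (EBIT − I) = €1,503,474.70 ÷ €147,954.70 = 10.1617.

10.16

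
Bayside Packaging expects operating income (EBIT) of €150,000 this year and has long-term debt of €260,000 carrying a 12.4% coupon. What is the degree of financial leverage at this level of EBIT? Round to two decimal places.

1.27

Annual interest charges come to €32,240.00.
Degree of financial leverage = EBIT / (EBIT − interest) = €150,000 / €117,760.00 = 1.2738.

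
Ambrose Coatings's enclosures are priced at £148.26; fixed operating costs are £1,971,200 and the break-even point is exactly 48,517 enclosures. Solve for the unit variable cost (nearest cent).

Contribution per unit must be FC / Q = £1,971,200 / 48,517 = £40.6291.
Variable cost per unit = £148.26 − £40.6291 = £107.63.

£107.63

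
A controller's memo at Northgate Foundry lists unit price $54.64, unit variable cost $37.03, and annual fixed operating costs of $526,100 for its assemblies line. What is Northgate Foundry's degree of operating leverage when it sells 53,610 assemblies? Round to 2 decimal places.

Contribution at this volume is 53,610 × $17.61 = $944,072.10.
EBIT = $944,072.10 − $526,100 = $417,972.10.
Degree of operating leverage = $944,072.10 / $417,972.10 = 2.2587.

2.26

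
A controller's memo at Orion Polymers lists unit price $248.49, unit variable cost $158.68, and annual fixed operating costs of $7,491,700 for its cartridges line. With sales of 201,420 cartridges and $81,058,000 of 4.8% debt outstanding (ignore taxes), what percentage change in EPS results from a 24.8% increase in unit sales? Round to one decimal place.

+66.9%

Total contribution margin = 201,420 × $89.81 = $18,089,530.20.
Operating income = contribution − fixed costs = $18,089,530.20 − $7,491,700 = $10,597,830.20.
After interest of $3,890,784.00, pre-tax earnings = $6,707,046.20.
DCL = total CM / (EBIT − I) = $18,089,530.20 / $6,707,046.20 = 2.6971.
EPS therefore changes by 2.6971 × (+24.8%) = +66.9%.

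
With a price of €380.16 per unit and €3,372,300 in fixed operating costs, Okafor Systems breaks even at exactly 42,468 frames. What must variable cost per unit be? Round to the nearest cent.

Contribution per unit must be FC / Q = €3,372,300 / 42,468 = €79.4080.
Variable cost per unit = €380.16 − €79.4080 = €300.75.

€300.75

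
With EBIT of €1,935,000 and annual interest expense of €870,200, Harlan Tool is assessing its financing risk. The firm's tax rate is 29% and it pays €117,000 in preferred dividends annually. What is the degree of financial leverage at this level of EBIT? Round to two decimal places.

Annual interest charges come to €870,200.00.
Pre-tax preferred-dividend burden = €117,000 ÷ (1 − 0.29) = €164,788.73.
DFL = EBIT ÷ [EBIT − I − D_p/(1−t)] = €1,935,000 ÷ [€1,935,000 − €870,200.00 − €164,788.73] = €1,935,000 ÷ €900,011.27 = 2.1500.

2.15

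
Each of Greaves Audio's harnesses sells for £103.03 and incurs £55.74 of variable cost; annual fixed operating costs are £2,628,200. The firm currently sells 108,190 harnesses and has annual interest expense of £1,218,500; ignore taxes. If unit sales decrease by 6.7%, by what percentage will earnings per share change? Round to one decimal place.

Total contribution margin = 108,190 × £47.29 = £5,116,305.10.
Operating income = contribution − fixed costs = £5,116,305.10 − £2,628,200 = £2,488,105.10.
After interest of £1,218,500.00, pre-tax earnings = £1,269,605.10.
Degree of combined leverage = contribution ÷ (EBIT − I) = £5,116,305.10 ÷ £1,269,605.10 = 4.0298.
%ΔEPS = DCL × %ΔSales = 4.0298 × -6.7% = -27.0%.

-27.0%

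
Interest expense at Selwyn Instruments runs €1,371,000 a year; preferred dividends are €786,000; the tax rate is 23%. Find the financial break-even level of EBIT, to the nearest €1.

Grossing the preferred dividend up to pre-tax terms: €786,000 / (1 − 0.23) = €1,020,779.22.
EPS = 0 when EBIT covers interest plus the pre-tax preferred burden: €1,371,000 + €1,020,779.22 = €2,391,779.22.

€2,391,779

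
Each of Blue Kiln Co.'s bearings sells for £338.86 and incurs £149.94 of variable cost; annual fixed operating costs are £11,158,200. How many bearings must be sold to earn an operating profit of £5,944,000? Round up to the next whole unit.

Contribution margin per unit = £338.86 − £149.94 = £188.92.
Need Q such that Q × £188.92 − £11,158,200 = £5,944,000, i.e. Q = £17,102,200 / £188.92 = 90,526.15 → 90,527.

90,527 bearings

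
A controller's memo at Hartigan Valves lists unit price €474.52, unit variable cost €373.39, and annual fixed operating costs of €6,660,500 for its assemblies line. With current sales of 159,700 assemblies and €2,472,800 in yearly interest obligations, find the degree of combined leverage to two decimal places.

2.30

At 159,700 units, contribution = 159,700 × €101.13 = €16,150,461.00.
Subtracting fixed costs: EBIT = €16,150,461.00 − €6,660,500 = €9,489,961.00. Interest = €2,472,800.00, so EBIT − I = €7,017,161.00.
DCL = contribution ÷ (EBIT − I) = €16,150,461.00 ÷ €7,017,161.00 = 2.3016.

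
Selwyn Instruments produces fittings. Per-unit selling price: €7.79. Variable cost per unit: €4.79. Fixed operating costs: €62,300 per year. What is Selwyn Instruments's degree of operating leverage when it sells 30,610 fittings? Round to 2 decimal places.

Total contribution margin = 30,610 × €3.00 = €91,830.00.
EBIT = €91,830.00 − €62,300 = €29,530.00.
DOL = contribution ÷ EBIT = €91,830.00 ÷ €29,530.00 = 3.1097.

3.11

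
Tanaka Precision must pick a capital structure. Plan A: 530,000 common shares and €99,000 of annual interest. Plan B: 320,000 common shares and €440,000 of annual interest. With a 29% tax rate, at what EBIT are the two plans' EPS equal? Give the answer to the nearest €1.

At indifference, (EBIT − 99,000)(1 − t)/530,000 = (EBIT − 440,000)(1 − t)/320,000.
The (1 − t) factor cancels: (EBIT − 99,000) × 320,000 = (EBIT − 440,000) × 530,000.
EBIT × (530,000 − 320,000) = 440,000 × 530,000 − 99,000 × 320,000 = 201,520,000,000, so EBIT = 201,520,000,000 ÷ 210,000 = 959,619.05.

€959,619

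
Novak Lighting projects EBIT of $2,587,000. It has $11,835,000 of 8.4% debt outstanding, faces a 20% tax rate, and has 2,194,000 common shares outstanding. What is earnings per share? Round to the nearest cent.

$0.58

Pre-tax income = $2,587,000 − $994,140.00 = $1,592,860.00.
Net income = $1,592,860.00 × (1 − 0.20) = $1,274,288.00.
EPS = $1,274,288.00 ÷ 2,194,000 = $0.58.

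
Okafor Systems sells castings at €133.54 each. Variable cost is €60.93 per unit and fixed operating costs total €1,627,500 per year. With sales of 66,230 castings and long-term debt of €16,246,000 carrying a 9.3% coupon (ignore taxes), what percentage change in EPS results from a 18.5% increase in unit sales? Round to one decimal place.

+53.3%

At 66,230 units, contribution = 66,230 × €72.61 = €4,808,960.30.
EBIT = €4,808,960.30 − €1,627,500 = €3,181,460.30.
After interest of €1,510,878.00, pre-tax earnings = €1,670,582.30.
Degree of combined leverage = contribution ÷ (EBIT − I) = €4,808,960.30 ÷ €1,670,582.30 = 2.8786.
%ΔEPS = DCL × %ΔSales = 2.8786 × +18.5% = +53.3%.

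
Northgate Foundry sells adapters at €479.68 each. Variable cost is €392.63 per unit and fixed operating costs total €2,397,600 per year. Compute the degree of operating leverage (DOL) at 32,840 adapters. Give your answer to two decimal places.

At 32,840 units, contribution = 32,840 × €87.05 = €2,858,722.00.
Operating income = contribution − fixed costs = €2,858,722.00 − €2,397,600 = €461,122.00.
DOL = contribution ÷ EBIT = €2,858,722.00 ÷ €461,122.00 = 6.1995.

6.20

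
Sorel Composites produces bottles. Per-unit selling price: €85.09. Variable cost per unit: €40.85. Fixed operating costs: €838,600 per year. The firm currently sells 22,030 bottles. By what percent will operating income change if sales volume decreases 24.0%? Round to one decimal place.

-172.0%

Total contribution margin = 22,030 × €44.24 = €974,607.20.
EBIT = €974,607.20 − €838,600 = €136,007.20.
DOL = contribution ÷ EBIT = €974,607.20 ÷ €136,007.20 = 7.1659.
%ΔEBIT = DOL × %ΔSales = 7.1659 × -24.0% = -172.0%.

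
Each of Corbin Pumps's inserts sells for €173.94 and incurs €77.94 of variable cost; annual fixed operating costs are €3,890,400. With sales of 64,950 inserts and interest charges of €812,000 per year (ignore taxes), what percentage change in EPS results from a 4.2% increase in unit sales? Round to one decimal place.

At 64,950 units, contribution = 64,950 × €96.00 = €6,235,200.00.
Operating income = contribution − fixed costs = €6,235,200.00 − €3,890,400 = €2,344,800.00.
After interest of €812,000.00, pre-tax earnings = €1,532,800.00.
DCL = total CM / (EBIT − I) = €6,235,200.00 / €1,532,800.00 = 4.0678.
%ΔEPS = DCL × %ΔSales = 4.0678 × +4.2% = +17.1%.

+17.1%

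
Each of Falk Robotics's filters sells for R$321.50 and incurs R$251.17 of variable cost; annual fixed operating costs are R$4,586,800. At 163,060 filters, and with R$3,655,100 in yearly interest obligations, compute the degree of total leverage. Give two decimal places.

Total contribution margin = 163,060 × R$70.33 = R$11,468,009.80.
EBIT = R$11,468,009.80 − R$4,586,800 = R$6,881,209.80. Interest = R$3,655,100.00, so EBIT − I = R$3,226,109.80.
Degree of total leverage = total CM / (EBIT − interest) = R$11,468,009.80 / R$3,226,109.80 = 3.5547.

3.55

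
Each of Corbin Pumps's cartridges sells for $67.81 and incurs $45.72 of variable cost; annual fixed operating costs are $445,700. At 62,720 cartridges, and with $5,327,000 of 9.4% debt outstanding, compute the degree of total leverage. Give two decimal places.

Contribution at this volume is 62,720 × $22.09 = $1,385,484.80.
Subtracting fixed costs: EBIT = $1,385,484.80 − $445,700 = $939,784.80. Interest = $500,738.00.
DOL = $1,385,484.80 ÷ $939,784.80 = 1.4743; DFL = $939,784.80 ÷ $439,046.80 = 2.1405.
DCL = DOL × DFL = 1.4743 × 2.1405 = 3.1557.

3.16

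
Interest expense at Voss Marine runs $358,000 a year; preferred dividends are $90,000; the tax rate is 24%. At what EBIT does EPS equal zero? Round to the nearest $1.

$476,421

Grossing the preferred dividend up to pre-tax terms: $90,000 / (1 − 0.24) = $118,421.05.
Financial break-even EBIT = interest + D_p ÷ (1 − t) = $358,000 + $118,421.05 = $476,421.05.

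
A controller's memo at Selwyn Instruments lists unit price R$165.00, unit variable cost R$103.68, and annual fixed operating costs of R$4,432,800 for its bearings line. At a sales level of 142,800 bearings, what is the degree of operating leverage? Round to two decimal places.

Contribution at this volume is 142,800 × R$61.32 = R$8,756,496.00.
Operating income = contribution − fixed costs = R$8,756,496.00 − R$4,432,800 = R$4,323,696.00.
DOL = contribution ÷ EBIT = R$8,756,496.00 ÷ R$4,323,696.00 = 2.0252.

2.03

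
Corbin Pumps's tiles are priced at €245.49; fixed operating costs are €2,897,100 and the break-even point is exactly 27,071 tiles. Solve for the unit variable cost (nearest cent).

€138.47

At break-even, FC = Q × (P − VC), so P − VC = €2,897,100 ÷ 27,071 = €107.0186.
Variable cost per unit = €245.49 − €107.0186 = €138.47.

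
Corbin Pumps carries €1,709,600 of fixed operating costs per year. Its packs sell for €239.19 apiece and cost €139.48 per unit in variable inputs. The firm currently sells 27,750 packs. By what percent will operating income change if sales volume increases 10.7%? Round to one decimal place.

Contribution at this volume is 27,750 × €99.71 = €2,766,952.50.
Subtracting fixed costs: EBIT = €2,766,952.50 − €1,709,600 = €1,057,352.50.
DOL = contribution ÷ EBIT = €2,766,952.50 ÷ €1,057,352.50 = 2.6169.
Operating income changes by 2.6169 × +10.7% = +28.0%.

+28.0%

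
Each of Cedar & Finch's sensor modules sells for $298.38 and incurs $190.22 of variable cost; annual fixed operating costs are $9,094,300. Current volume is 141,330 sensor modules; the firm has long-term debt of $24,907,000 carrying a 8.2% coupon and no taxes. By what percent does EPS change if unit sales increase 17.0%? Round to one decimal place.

Total contribution margin = 141,330 × $108.16 = $15,286,252.80.
Subtracting fixed costs: EBIT = $15,286,252.80 − $9,094,300 = $6,191,952.80.
After interest of $2,042,374.00, pre-tax earnings = $4,149,578.80.
Degree of combined leverage = contribution ÷ (EBIT − I) = $15,286,252.80 ÷ $4,149,578.80 = 3.6838.
%ΔEPS = DCL × %ΔSales = 3.6838 × +17.0% = +62.6%.

+62.6%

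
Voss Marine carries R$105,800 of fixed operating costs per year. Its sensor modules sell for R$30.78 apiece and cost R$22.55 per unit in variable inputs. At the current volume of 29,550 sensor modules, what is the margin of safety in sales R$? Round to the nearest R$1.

Unit CM = price − variable cost = R$30.78 − R$22.55 = R$8.23. Break-even units = R$105,800 ÷ R$8.23 = 12,855.41; break-even revenue = 12,855.41 × R$30.78 = R$395,689.43.
Actual sales revenue = 29,550 × R$30.78 = R$909,549.00.
Margin of safety = R$909,549.00 − R$395,689.43 = R$513,860.

R$513,860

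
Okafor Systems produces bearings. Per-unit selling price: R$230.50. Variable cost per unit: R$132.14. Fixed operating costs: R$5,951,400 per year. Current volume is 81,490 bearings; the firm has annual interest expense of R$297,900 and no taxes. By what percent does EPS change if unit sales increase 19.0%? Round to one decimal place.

At 81,490 units, contribution = 81,490 × R$98.36 = R$8,015,356.40.
Operating income = contribution − fixed costs = R$8,015,356.40 − R$5,951,400 = R$2,063,956.40.
Interest = R$297,900.00, so EBIT − I = R$1,766,056.40.
DCL = total CM / (EBIT − I) = R$8,015,356.40 / R$1,766,056.40 = 4.5386.
%ΔEPS = DCL × %ΔSales = 4.5386 × +19.0% = +86.2%.

+86.2%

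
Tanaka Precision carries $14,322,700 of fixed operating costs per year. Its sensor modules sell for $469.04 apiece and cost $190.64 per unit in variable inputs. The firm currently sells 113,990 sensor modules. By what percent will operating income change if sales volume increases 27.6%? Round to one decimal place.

Total contribution margin = 113,990 × $278.40 = $31,734,816.00.
Subtracting fixed costs: EBIT = $31,734,816.00 − $14,322,700 = $17,412,116.00.
Degree of operating leverage = $31,734,816.00 / $17,412,116.00 = 1.8226.
%ΔEBIT = DOL × %ΔSales = 1.8226 × +27.6% = +50.3%.

+50.3%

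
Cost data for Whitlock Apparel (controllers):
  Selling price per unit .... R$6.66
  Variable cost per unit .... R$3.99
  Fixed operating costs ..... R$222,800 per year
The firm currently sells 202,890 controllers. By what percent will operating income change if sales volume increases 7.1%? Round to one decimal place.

+12.1%

Total contribution margin = 202,890 × R$2.67 = R$541,716.30.
EBIT = R$541,716.30 − R$222,800 = R$318,916.30.
So DOL = total CM / EBIT = R$541,716.30 / R$318,916.30 = 1.6986.
%ΔEBIT = DOL × %ΔSales = 1.6986 × +7.1% = +12.1%.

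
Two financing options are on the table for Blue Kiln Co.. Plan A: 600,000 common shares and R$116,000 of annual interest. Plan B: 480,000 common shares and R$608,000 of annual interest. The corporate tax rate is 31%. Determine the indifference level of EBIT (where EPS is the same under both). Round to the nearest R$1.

At indifference, (EBIT − 116,000)(1 − t)/600,000 = (EBIT − 608,000)(1 − t)/480,000.
The (1 − t) factor cancels: (EBIT − 116,000) × 480,000 = (EBIT − 608,000) × 600,000.
EBIT × (600,000 − 480,000) = 608,000 × 600,000 − 116,000 × 480,000 = 309,120,000,000, so EBIT = 309,120,000,000 ÷ 120,000 = 2,576,000.00.

R$2,576,000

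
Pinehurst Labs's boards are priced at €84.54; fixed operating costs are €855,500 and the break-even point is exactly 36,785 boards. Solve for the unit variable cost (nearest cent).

At break-even, FC = Q × (P − VC), so P − VC = €855,500 ÷ 36,785 = €23.2568.
Hence VC = price − CM = €84.54 − €23.2568 = €61.28.

€61.28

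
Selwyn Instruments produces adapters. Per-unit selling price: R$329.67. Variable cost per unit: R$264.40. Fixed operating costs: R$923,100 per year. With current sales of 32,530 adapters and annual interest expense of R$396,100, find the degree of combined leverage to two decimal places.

2.64

Total contribution margin = 32,530 × R$65.27 = R$2,123,233.10.
Operating income = contribution − fixed costs = R$2,123,233.10 − R$923,100 = R$1,200,133.10. Interest = R$396,100.00, so EBIT − I = R$804,033.10.
DCL = contribution ÷ (EBIT − I) = R$2,123,233.10 ÷ R$804,033.10 = 2.6407.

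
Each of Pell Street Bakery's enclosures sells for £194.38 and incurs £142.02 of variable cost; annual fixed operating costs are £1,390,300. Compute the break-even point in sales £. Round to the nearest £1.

£5,161,316

CM per unit = £194.38 − £142.02 = £52.36; CM ratio = £52.36 / £194.38 = 0.2694.
Break-even sales = FC ÷ CM ratio = £1,390,300 × £194.38 / £52.36 = £5,161,316.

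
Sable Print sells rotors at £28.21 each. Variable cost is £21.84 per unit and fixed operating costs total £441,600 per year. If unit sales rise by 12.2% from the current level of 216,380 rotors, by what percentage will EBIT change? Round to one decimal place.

+18.0%

Contribution at this volume is 216,380 × £6.37 = £1,378,340.60.
Operating income = contribution − fixed costs = £1,378,340.60 − £441,600 = £936,740.60.
So DOL = total CM / EBIT = £1,378,340.60 / £936,740.60 = 1.4714.
Operating income changes by 1.4714 × +12.2% = +18.0%.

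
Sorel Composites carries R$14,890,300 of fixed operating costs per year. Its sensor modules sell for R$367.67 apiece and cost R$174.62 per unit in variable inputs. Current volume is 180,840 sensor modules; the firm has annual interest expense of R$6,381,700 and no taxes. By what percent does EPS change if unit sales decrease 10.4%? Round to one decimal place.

Contribution at this volume is 180,840 × R$193.05 = R$34,911,162.00.
Operating income = contribution − fixed costs = R$34,911,162.00 − R$14,890,300 = R$20,020,862.00.
Interest = R$6,381,700.00, so EBIT − I = R$13,639,162.00.
DCL = total CM / (EBIT − I) = R$34,911,162.00 / R$13,639,162.00 = 2.5596.
%ΔEPS = DCL × %ΔSales = 2.5596 × -10.4% = -26.6%.

-26.6%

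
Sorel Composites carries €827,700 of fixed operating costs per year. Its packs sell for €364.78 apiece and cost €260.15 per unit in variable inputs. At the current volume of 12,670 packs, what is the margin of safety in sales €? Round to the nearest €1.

€1,736,085

Unit CM = price − variable cost = €364.78 − €260.15 = €104.63. Break-even units = €827,700 ÷ €104.63 = 7,910.73; break-even revenue = 7,910.73 × €364.78 = €2,885,677.21.
Actual sales revenue = 12,670 × €364.78 = €4,621,762.60.
Margin of safety = €4,621,762.60 − €2,885,677.21 = €1,736,085.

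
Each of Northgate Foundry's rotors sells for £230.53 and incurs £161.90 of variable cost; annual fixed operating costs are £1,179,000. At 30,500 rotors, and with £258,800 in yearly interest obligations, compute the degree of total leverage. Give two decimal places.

At 30,500 units, contribution = 30,500 × £68.63 = £2,093,215.00.
EBIT = £2,093,215.00 − £1,179,000 = £914,215.00. Interest = £258,800.00, so EBIT − I = £655,415.00.
Degree of total leverage = total CM / (EBIT − interest) = £2,093,215.00 / £655,415.00 = 3.1937.

3.19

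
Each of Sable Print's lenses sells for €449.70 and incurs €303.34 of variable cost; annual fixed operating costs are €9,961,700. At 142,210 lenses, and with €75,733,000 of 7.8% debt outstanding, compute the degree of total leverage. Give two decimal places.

Total contribution margin = 142,210 × €146.36 = €20,813,855.60.
Operating income = contribution − fixed costs = €20,813,855.60 − €9,961,700 = €10,852,155.60. Interest = €5,907,174.00.
DOL = €20,813,855.60 ÷ €10,852,155.60 = 1.9179; DFL = €10,852,155.60 ÷ €4,944,981.60 = 2.1946.
Combined leverage = 1.9179 × 2.1946 = 4.2090.

4.21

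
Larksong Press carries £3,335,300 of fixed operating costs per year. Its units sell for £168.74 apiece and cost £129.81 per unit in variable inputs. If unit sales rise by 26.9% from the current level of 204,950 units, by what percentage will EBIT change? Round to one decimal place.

Total contribution margin = 204,950 × £38.93 = £7,978,703.50.
EBIT = £7,978,703.50 − £3,335,300 = £4,643,403.50.
Degree of operating leverage = £7,978,703.50 / £4,643,403.50 = 1.7183.
Operating income changes by 1.7183 × +26.9% = +46.2%.

+46.2%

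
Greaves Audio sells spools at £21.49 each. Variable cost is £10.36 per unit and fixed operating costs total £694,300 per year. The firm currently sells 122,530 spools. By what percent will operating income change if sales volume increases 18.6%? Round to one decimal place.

+37.9%

Total contribution margin = 122,530 × £11.13 = £1,363,758.90.
EBIT = £1,363,758.90 − £694,300 = £669,458.90.
So DOL = total CM / EBIT = £1,363,758.90 / £669,458.90 = 2.0371.
%ΔEBIT = DOL × %ΔSales = 2.0371 × +18.6% = +37.9%.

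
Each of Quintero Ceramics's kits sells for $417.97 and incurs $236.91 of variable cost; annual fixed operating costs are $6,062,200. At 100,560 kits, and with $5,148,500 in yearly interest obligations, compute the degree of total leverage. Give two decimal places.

2.60

Contribution at this volume is 100,560 × $181.06 = $18,207,393.60.
Subtracting fixed costs: EBIT = $18,207,393.60 − $6,062,200 = $12,145,193.60. Interest = $5,148,500.00, so EBIT − I = $6,996,693.60.
Degree of total leverage = total CM / (EBIT − interest) = $18,207,393.60 / $6,996,693.60 = 2.6023.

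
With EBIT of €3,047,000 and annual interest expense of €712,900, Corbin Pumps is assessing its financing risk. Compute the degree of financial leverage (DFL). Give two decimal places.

Interest = €712,900.00.
Degree of financial leverage = EBIT / (EBIT − interest) = €3,047,000 / €2,334,100.00 = 1.3054.

1.31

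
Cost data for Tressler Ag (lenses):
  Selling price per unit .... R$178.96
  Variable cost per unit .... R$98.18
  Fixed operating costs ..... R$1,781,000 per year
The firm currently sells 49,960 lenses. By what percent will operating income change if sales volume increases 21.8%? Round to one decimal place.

+39.0%

Total contribution margin = 49,960 × R$80.78 = R$4,035,768.80.
Subtracting fixed costs: EBIT = R$4,035,768.80 − R$1,781,000 = R$2,254,768.80.
Degree of operating leverage = R$4,035,768.80 / R$2,254,768.80 = 1.7899.
So EBIT moves 1.7899 × (+21.8%) = +39.0%.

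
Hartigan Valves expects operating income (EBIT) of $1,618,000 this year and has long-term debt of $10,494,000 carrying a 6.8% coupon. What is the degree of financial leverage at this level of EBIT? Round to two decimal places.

Interest = $713,592.00.
Degree of financial leverage = EBIT / (EBIT − interest) = $1,618,000 / $904,408.00 = 1.7890.

1.79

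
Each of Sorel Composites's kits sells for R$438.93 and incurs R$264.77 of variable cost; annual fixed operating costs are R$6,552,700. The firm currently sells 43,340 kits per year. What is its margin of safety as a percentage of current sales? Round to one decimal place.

13.2%

Unit CM = price − variable cost = R$438.93 − R$264.77 = R$174.16. Break-even units = R$6,552,700 ÷ R$174.16 = 37,624.60; break-even revenue = 37,624.60 × R$438.93 = R$16,514,564.83.
Current sales = 43,340 × R$438.93 = R$19,023,226.20.
Margin of safety = (R$19,023,226.20 − R$16,514,564.83) ÷ R$19,023,226.20 = 13.2%.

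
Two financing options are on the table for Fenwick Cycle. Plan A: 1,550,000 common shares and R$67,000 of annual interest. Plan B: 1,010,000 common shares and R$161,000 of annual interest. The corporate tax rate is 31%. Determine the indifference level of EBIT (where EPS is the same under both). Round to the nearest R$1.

R$336,815

Set EPS_A = EPS_B: (EBIT − R$67,000)(1 − 0.31) ÷ 1,550,000 = (EBIT − R$161,000)(1 − 0.31) ÷ 1,010,000.
Cancelling (1 − t) and cross-multiplying: 1,010,000·(EBIT − 67,000) = 1,550,000·(EBIT − 161,000).
EBIT × (1,550,000 − 1,010,000) = 161,000 × 1,550,000 − 67,000 × 1,010,000 = 181,880,000,000, so EBIT = 181,880,000,000 ÷ 540,000 = 336,814.81.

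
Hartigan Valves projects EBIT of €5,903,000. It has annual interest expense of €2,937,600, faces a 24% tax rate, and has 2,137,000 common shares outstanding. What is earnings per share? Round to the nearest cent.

€1.05

Pre-tax income = €5,903,000 − €2,937,600.00 = €2,965,400.00.
After tax at 24%: net income = €2,965,400.00 × 0.76 = €2,253,704.00.
EPS = €2,253,704.00 ÷ 2,137,000 = €1.05.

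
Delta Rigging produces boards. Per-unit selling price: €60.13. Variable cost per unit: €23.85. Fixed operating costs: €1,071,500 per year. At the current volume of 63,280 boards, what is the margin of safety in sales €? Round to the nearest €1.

Unit CM = price − variable cost = €60.13 − €23.85 = €36.28. Break-even units = €1,071,500 ÷ €36.28 = 29,534.18; break-even revenue = 29,534.18 × €60.13 = €1,775,890.16.
Actual sales revenue = 63,280 × €60.13 = €3,805,026.40.
Margin of safety = €3,805,026.40 − €1,775,890.16 = €2,029,136.

€2,029,136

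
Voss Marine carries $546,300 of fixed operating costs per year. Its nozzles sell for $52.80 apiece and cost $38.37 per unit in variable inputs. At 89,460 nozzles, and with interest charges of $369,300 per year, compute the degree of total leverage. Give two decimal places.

3.44

At 89,460 units, contribution = 89,460 × $14.43 = $1,290,907.80.
Subtracting fixed costs: EBIT = $1,290,907.80 − $546,300 = $744,607.80. Interest = $369,300.00, so EBIT − I = $375,307.80.
Degree of total leverage = total CM / (EBIT − interest) = $1,290,907.80 / $375,307.80 = 3.4396.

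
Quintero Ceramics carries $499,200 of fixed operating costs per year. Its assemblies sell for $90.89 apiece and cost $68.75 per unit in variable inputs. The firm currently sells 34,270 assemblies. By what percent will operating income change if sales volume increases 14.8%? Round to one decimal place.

+43.3%

Total contribution margin = 34,270 × $22.14 = $758,737.80.
Subtracting fixed costs: EBIT = $758,737.80 − $499,200 = $259,537.80.
DOL = contribution ÷ EBIT = $758,737.80 ÷ $259,537.80 = 2.9234.
Operating income changes by 2.9234 × +14.8% = +43.3%.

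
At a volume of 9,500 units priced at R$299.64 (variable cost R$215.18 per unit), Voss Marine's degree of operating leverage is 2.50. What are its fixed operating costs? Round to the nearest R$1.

At 9,500 units, contribution = 9,500 × R$84.46 = R$802,370.00.
Since DOL = CM ÷ EBIT, EBIT = R$802,370.00 ÷ 2.50 = R$320,948.00.
And FC = contribution − EBIT = R$802,370.00 − R$320,948.00 = R$481,422.

R$481,422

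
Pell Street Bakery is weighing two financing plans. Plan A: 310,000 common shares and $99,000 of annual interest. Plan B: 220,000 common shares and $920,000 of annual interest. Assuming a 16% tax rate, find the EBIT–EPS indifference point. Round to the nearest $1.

At indifference, (EBIT − 99,000)(1 − t)/310,000 = (EBIT − 920,000)(1 − t)/220,000.
The (1 − t) factor cancels: (EBIT − 99,000) × 220,000 = (EBIT − 920,000) × 310,000.
Solving, EBIT = (920,000·310,000 − 99,000·220,000) / (310,000 − 220,000) = 263,420,000,000 / 90,000 = 2,926,888.89.

$2,926,889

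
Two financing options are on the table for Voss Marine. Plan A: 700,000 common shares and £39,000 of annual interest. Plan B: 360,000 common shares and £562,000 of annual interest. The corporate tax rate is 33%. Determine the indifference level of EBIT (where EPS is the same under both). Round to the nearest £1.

£1,115,765

Set EPS_A = EPS_B: (EBIT − £39,000)(1 − 0.33) ÷ 700,000 = (EBIT − £562,000)(1 − 0.33) ÷ 360,000.
Cancelling (1 − t) and cross-multiplying: 360,000·(EBIT − 39,000) = 700,000·(EBIT − 562,000).
EBIT × (700,000 − 360,000) = 562,000 × 700,000 − 39,000 × 360,000 = 379,360,000,000, so EBIT = 379,360,000,000 ÷ 340,000 = 1,115,764.71.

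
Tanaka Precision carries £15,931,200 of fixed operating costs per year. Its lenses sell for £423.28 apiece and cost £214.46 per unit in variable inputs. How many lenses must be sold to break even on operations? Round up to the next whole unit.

Each unit contributes £423.28 − £214.46 = £208.82.
Break-even Q = £15,931,200 / £208.82 = 76,291.54 → 76,292 lenses.

76,292 lenses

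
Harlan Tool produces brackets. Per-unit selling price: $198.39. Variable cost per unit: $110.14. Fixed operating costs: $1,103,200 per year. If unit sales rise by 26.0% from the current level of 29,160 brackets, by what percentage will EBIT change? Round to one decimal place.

+45.5%

Contribution at this volume is 29,160 × $88.25 = $2,573,370.00.
Operating income = contribution − fixed costs = $2,573,370.00 − $1,103,200 = $1,470,170.00.
Degree of operating leverage = $2,573,370.00 / $1,470,170.00 = 1.7504.
So EBIT moves 1.7504 × (+26.0%) = +45.5%.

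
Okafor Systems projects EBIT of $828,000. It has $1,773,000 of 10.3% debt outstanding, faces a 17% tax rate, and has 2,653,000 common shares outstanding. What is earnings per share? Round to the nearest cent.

$0.20

Interest = $182,619.00, so EBT = $828,000 − $182,619.00 = $645,381.00.
After tax at 17%: net income = $645,381.00 × 0.83 = $535,666.23.
EPS = $535,666.23 ÷ 2,653,000 = $0.20.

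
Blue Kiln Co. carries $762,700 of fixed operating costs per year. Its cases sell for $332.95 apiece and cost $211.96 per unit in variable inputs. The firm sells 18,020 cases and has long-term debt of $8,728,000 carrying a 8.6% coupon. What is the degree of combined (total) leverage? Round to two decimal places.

At 18,020 units, contribution = 18,020 × $120.99 = $2,180,239.80.
Operating income = contribution − fixed costs = $2,180,239.80 − $762,700 = $1,417,539.80. Interest = $750,608.00.
DOL = $2,180,239.80 ÷ $1,417,539.80 = 1.5380; DFL = $1,417,539.80 ÷ $666,931.80 = 2.1255.
DCL = DOL × DFL = 1.5380 × 2.1255 = 3.2690.

3.27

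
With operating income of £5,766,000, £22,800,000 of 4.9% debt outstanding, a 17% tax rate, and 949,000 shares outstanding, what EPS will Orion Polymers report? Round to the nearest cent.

£4.07

Pre-tax income = £5,766,000 − £1,117,200.00 = £4,648,800.00.
After tax at 17%: net income = £4,648,800.00 × 0.83 = £3,858,504.00.
Per share: £3,858,504.00 / 949,000 shares = £4.07.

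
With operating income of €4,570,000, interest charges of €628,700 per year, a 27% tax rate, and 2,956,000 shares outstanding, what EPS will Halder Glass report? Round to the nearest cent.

Interest = €628,700.00, so EBT = €4,570,000 − €628,700.00 = €3,941,300.00.
Net income = €3,941,300.00 × (1 − 0.27) = €2,877,149.00.
EPS = €2,877,149.00 ÷ 2,956,000 = €0.97.

€0.97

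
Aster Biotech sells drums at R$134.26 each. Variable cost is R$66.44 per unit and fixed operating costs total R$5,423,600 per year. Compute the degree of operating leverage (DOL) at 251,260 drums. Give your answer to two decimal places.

1.47

Contribution at this volume is 251,260 × R$67.82 = R$17,040,453.20.
Operating income = contribution − fixed costs = R$17,040,453.20 − R$5,423,600 = R$11,616,853.20.
Degree of operating leverage = R$17,040,453.20 / R$11,616,853.20 = 1.4669.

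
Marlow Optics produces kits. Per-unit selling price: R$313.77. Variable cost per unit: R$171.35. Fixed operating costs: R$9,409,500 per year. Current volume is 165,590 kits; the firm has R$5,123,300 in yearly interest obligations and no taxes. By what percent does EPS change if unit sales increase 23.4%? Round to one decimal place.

At 165,590 units, contribution = 165,590 × R$142.42 = R$23,583,327.80.
EBIT = R$23,583,327.80 − R$9,409,500 = R$14,173,827.80.
After interest of R$5,123,300.00, pre-tax earnings = R$9,050,527.80.
Degree of combined leverage = contribution ÷ (EBIT − I) = R$23,583,327.80 ÷ R$9,050,527.80 = 2.6057.
%ΔEPS = DCL × %ΔSales = 2.6057 × +23.4% = +61.0%.

+61.0%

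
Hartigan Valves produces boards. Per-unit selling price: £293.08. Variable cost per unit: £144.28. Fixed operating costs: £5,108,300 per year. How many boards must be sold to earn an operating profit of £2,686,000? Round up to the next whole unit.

52,382 boards

Each unit contributes £293.08 − £144.28 = £148.80.
Units = (FC + target) / CM = (£5,108,300 + £2,686,000) / £148.80 = 52,381.05, so 52,382 boards.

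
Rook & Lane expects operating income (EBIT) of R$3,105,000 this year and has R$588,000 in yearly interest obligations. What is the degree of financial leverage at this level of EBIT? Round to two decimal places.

Annual interest charges come to R$588,000.00.
Degree of financial leverage = EBIT / (EBIT − interest) = R$3,105,000 / R$2,517,000.00 = 1.2336.

1.23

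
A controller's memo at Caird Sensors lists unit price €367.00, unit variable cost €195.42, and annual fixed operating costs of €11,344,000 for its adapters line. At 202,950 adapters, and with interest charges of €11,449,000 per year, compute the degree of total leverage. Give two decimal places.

2.89

Total contribution margin = 202,950 × €171.58 = €34,822,161.00.
Operating income = contribution − fixed costs = €34,822,161.00 − €11,344,000 = €23,478,161.00. Interest = €11,449,000.00, so EBIT − I = €12,029,161.00.
DCL = contribution ÷ (EBIT − I) = €34,822,161.00 ÷ €12,029,161.00 = 2.8948.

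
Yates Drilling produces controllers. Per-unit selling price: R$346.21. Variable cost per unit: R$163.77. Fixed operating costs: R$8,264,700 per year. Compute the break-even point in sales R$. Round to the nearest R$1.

Contribution margin per unit = R$346.21 − R$163.77 = R$182.44, a CM ratio of R$182.44 ÷ R$346.21 = 0.5270.
Break-even sales = FC ÷ CM ratio = R$8,264,700 × R$346.21 / R$182.44 = R$15,683,632.

R$15,683,632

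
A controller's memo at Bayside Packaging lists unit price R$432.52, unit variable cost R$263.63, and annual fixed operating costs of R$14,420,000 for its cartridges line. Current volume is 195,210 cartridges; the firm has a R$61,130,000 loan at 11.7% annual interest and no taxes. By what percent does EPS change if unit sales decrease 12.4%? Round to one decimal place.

-35.9%

At 195,210 units, contribution = 195,210 × R$168.89 = R$32,969,016.90.
EBIT = R$32,969,016.90 − R$14,420,000 = R$18,549,016.90.
Interest = R$7,152,210.00, so EBIT − I = R$11,396,806.90.
Degree of combined leverage = contribution ÷ (EBIT − I) = R$32,969,016.90 ÷ R$11,396,806.90 = 2.8928.
%ΔEPS = DCL × %ΔSales = 2.8928 × -12.4% = -35.9%.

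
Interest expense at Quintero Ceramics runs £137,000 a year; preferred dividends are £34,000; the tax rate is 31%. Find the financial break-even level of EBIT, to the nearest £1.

£186,275

Grossing the preferred dividend up to pre-tax terms: £34,000 / (1 − 0.31) = £49,275.36.
Financial break-even EBIT = interest + D_p ÷ (1 − t) = £137,000 + £49,275.36 = £186,275.36.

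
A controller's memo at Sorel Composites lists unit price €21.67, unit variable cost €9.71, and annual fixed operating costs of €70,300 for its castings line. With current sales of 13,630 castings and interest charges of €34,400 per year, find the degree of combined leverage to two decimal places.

At 13,630 units, contribution = 13,630 × €11.96 = €163,014.80.
Subtracting fixed costs: EBIT = €163,014.80 − €70,300 = €92,714.80. Interest = €34,400.00.
DOL = €163,014.80 ÷ €92,714.80 = 1.7582; DFL = €92,714.80 ÷ €58,314.80 = 1.5899.
Combined leverage = 1.7582 × 1.5899 = 2.7954.

2.80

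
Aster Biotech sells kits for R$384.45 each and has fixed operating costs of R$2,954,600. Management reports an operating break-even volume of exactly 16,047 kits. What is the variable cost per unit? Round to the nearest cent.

R$200.33

Contribution per unit must be FC / Q = R$2,954,600 / 16,047 = R$184.1216.
Hence VC = price − CM = R$384.45 − R$184.1216 = R$200.33.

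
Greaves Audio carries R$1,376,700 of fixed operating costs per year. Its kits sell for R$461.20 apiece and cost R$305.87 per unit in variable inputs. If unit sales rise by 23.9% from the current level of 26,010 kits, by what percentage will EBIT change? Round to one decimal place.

+36.3%

At 26,010 units, contribution = 26,010 × R$155.33 = R$4,040,133.30.
Operating income = contribution − fixed costs = R$4,040,133.30 − R$1,376,700 = R$2,663,433.30.
DOL = contribution ÷ EBIT = R$4,040,133.30 ÷ R$2,663,433.30 = 1.5169.
%ΔEBIT = DOL × %ΔSales = 1.5169 × +23.9% = +36.3%.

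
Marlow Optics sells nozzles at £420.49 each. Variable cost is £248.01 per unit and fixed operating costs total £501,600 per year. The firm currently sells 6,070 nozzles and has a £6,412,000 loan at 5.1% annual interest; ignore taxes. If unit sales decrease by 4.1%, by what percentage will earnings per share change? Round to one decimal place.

Contribution at this volume is 6,070 × £172.48 = £1,046,953.60.
Subtracting fixed costs: EBIT = £1,046,953.60 − £501,600 = £545,353.60.
After interest of £327,012.00, pre-tax earnings = £218,341.60.
DCL = total CM / (EBIT − I) = £1,046,953.60 / £218,341.60 = 4.7950.
%ΔEPS = DCL × %ΔSales = 4.7950 × -4.1% = -19.7%.

-19.7%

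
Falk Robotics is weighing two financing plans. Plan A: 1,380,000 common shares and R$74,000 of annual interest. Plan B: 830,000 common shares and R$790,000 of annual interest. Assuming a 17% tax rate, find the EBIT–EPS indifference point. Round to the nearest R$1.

At indifference, (EBIT − 74,000)(1 − t)/1,380,000 = (EBIT − 790,000)(1 − t)/830,000.
Cancelling (1 − t) and cross-multiplying: 830,000·(EBIT − 74,000) = 1,380,000·(EBIT − 790,000).
EBIT × (1,380,000 − 830,000) = 790,000 × 1,380,000 − 74,000 × 830,000 = 1,028,780,000,000, so EBIT = 1,028,780,000,000 ÷ 550,000 = 1,870,509.09.

R$1,870,509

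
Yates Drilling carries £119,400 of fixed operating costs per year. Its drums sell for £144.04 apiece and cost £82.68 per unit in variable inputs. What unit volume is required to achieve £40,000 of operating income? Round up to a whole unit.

2,598 drums

Contribution margin per unit = £144.04 − £82.68 = £61.36.
Need Q such that Q × £61.36 − £119,400 = £40,000, i.e. Q = £159,400 / £61.36 = 2,597.78 → 2,598.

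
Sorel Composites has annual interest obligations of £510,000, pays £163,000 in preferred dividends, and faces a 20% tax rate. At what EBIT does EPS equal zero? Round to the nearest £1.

£713,750

Preferred dividends are paid after tax, so their pre-tax equivalent is £163,000 ÷ (1 − 0.20) = £203,750.00.
EPS = 0 when EBIT covers interest plus the pre-tax preferred burden: £510,000 + £203,750.00 = £713,750.00.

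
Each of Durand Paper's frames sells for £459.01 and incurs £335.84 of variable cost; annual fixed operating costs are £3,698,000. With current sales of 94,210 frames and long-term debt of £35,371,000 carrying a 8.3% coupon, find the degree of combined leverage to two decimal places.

2.33

At 94,210 units, contribution = 94,210 × £123.17 = £11,603,845.70.
Subtracting fixed costs: EBIT = £11,603,845.70 − £3,698,000 = £7,905,845.70. Interest = £2,935,793.00.
DOL = £11,603,845.70 ÷ £7,905,845.70 = 1.4678; DFL = £7,905,845.70 ÷ £4,970,052.70 = 1.5907.
DCL = DOL × DFL = 1.4678 × 1.5907 = 2.3348.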